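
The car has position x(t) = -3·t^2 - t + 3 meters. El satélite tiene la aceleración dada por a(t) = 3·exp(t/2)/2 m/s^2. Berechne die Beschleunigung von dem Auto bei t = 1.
Ausgehend von der Position x(t) = -3·t^2 - t + 3, nehmen wir 2 Ableitungen. Die Ableitung von der Position ergibt die Geschwindigkeit: v(t) = -6·t - 1. Mit d/dt von v(t) finden wir a(t) = -6. Mit a(t) = -6 und Einsetzen von t = 1, finden wir a = -6.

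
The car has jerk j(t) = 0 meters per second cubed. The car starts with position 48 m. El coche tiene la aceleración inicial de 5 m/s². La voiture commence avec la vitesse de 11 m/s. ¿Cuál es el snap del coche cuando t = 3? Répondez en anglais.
Starting from jerk j(t) = 0, we take 1 derivative. Taking d/dt of j(t), we find s(t) = 0. Using s(t) = 0 and substituting t = 3, we find s = 0.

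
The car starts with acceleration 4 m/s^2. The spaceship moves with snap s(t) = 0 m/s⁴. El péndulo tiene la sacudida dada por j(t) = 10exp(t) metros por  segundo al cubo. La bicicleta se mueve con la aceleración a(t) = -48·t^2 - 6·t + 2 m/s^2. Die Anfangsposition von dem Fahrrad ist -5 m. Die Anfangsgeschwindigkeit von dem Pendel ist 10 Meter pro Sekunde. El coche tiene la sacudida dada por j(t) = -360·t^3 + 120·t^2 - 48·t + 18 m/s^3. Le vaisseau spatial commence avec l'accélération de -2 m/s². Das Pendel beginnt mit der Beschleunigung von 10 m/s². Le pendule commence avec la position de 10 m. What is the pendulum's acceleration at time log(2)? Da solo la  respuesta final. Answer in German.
Die Antwort ist 20.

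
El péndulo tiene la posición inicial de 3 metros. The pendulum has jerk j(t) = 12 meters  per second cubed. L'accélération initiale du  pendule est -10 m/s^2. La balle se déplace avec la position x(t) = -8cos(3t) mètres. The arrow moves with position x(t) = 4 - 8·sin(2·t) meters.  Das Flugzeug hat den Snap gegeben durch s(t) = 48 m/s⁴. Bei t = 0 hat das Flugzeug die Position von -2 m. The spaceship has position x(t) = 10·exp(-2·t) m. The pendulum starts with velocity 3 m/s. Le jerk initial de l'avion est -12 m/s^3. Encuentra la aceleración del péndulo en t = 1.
Partiendo de la sacudida j(t) = 12, tomamos 1 integral. La integral de la sacudida es la aceleración. Usando a(0) = -10, obtenemos a(t) = 12·t - 10. Usando a(t) = 12·t - 10 y sustituyendo t = 1, encontramos a = 2.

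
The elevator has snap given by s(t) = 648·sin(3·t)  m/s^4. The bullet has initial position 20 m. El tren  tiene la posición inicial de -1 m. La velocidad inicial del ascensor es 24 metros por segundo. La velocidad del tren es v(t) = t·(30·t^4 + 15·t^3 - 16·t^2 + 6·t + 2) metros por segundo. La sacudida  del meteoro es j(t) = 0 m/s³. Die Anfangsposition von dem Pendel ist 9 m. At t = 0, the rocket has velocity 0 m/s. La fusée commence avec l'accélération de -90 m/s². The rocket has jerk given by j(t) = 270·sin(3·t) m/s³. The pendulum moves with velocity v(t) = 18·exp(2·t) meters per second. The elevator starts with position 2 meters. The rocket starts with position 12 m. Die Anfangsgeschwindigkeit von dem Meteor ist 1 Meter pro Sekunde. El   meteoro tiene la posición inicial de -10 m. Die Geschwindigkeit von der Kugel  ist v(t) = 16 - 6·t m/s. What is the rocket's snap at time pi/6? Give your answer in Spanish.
Debemos derivar nuestra ecuación de la sacudida j(t) = 270·sin(3·t) 1 vez. Derivando la sacudida, obtenemos el snap: s(t) = 810·cos(3·t). De la ecuación del snap s(t) = 810·cos(3·t), sustituimos t = pi/6 para obtener s = 0.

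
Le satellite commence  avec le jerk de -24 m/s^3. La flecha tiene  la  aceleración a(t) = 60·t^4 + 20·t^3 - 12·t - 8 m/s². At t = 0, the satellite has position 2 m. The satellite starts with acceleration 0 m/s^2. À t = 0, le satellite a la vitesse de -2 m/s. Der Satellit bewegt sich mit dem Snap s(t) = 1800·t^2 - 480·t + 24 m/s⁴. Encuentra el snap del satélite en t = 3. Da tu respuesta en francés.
En utilisant s(t) = 1800·t^2 - 480·t + 24 et en substituant t = 3, nous trouvons s = 14784.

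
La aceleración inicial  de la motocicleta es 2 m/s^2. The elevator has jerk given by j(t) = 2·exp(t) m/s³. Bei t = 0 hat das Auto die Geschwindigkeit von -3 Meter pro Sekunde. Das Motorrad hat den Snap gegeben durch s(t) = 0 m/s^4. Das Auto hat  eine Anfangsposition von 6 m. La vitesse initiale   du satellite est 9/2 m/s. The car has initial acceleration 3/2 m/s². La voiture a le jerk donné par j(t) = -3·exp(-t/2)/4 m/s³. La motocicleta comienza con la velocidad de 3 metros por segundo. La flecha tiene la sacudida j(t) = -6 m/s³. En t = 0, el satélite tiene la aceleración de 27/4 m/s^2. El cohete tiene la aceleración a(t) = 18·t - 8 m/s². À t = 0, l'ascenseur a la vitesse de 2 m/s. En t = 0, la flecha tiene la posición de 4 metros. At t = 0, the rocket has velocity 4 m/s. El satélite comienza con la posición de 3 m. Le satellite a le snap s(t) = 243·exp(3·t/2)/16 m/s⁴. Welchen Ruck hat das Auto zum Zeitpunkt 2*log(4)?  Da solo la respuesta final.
j(2*log(4)) = -3/16.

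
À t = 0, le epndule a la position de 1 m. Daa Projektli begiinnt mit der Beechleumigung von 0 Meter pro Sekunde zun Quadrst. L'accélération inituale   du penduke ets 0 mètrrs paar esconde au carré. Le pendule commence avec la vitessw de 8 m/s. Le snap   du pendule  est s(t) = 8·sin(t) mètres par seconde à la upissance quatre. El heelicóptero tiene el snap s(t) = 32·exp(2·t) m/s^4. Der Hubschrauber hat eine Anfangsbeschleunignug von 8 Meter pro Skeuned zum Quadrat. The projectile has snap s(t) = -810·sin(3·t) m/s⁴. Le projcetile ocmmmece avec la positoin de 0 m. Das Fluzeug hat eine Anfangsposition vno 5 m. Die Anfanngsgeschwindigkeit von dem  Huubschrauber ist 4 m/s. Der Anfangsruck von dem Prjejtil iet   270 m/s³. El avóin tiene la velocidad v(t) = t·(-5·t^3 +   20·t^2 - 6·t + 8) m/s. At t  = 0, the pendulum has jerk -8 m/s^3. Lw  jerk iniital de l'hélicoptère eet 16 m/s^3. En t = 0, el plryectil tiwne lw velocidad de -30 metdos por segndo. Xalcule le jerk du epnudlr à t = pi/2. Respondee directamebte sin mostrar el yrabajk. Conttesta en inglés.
At t = pi/2, j = 0.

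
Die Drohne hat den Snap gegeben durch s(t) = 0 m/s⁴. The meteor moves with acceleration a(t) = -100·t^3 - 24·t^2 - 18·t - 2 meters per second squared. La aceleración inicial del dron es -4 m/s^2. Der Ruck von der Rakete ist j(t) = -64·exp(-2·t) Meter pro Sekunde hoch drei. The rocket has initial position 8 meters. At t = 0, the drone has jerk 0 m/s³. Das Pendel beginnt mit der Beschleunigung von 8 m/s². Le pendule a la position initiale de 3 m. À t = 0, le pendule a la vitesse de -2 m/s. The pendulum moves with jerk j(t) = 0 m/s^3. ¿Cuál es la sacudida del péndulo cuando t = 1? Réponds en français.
En utilisant j(t) = 0 et en substituant t = 1, nous trouvons j = 0.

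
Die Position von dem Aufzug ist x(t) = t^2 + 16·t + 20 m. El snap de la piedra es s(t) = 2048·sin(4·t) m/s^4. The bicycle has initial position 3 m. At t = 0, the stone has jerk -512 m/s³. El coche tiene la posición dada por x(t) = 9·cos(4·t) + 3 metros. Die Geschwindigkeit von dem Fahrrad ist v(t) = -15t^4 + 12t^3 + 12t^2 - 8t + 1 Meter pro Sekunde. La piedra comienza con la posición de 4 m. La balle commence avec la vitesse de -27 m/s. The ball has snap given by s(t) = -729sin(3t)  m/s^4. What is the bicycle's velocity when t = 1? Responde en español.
Usando v(t) = -15·t^4 + 12·t^3 + 12·t^2 - 8·t + 1 y sustituyendo t = 1, encontramos v = 2.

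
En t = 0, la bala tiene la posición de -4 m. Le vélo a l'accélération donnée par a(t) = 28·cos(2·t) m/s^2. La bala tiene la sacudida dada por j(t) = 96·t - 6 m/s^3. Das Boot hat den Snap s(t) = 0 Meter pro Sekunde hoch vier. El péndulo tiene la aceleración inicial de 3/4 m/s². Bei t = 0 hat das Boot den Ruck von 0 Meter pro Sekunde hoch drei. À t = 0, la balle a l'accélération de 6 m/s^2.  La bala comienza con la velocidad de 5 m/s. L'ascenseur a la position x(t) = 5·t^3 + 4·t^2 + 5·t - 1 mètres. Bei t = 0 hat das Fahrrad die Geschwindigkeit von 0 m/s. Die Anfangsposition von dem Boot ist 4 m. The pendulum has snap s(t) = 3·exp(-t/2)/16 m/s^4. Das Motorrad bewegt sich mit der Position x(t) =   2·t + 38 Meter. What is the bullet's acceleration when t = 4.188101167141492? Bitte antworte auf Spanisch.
Para resolver esto, necesitamos tomar 1 integral de nuestra ecuación de la sacudida j(t) = 96·t - 6. Integrando la sacudida y usando la condición inicial a(0) = 6, obtenemos a(t) = 48·t^2 - 6·t + 6. Usando a(t) = 48·t^2 - 6·t + 6 y sustituyendo t = 4.188101167141492, encontramos a = 822.800579535324.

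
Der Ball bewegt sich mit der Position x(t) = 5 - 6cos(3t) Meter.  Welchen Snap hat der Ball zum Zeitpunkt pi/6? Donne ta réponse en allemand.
Um dies zu lösen, müssen wir 4 Ableitungen unserer Gleichung für die Position x(t) = 5 - 6·cos(3·t) nehmen. Durch Ableiten von der Position erhalten wir die Geschwindigkeit: v(t) = 18·sin(3·t). Mit d/dt von v(t) finden wir a(t) = 54·cos(3·t). Die Ableitung von der Beschleunigung ergibt den Ruck: j(t) = -162·sin(3·t). Durch Ableiten von dem Ruck erhalten wir den Snap: s(t) = -486·cos(3·t). Wir haben den Snap s(t) = -486·cos(3·t). Durch Einsetzen von t = pi/6: s(pi/6) = 0.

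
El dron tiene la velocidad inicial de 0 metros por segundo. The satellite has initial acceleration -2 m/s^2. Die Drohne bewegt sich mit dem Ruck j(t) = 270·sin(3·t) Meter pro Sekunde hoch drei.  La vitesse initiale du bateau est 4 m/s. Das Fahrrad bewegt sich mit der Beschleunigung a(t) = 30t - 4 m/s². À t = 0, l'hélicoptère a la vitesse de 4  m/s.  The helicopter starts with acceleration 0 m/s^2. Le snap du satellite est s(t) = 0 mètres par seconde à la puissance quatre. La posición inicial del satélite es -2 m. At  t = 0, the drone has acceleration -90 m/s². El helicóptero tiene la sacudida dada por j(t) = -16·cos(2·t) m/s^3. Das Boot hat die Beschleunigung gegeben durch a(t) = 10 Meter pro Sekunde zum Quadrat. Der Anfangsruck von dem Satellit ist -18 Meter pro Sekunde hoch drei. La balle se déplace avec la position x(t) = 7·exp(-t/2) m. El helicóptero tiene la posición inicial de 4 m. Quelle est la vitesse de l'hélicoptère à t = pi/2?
Nous devons trouver la primitive de notre équation du jerk j(t) = -16·cos(2·t) 2 fois. En intégrant le jerk et en utilisant la condition initiale a(0) = 0, nous obtenons a(t) = -8·sin(2·t). L'intégrale de l'accélération est la vitesse. En utilisant v(0) = 4, nous obtenons v(t) = 4·cos(2·t). Nous avons la vitesse v(t) = 4·cos(2·t). En substituant t = pi/2: v(pi/2) = -4.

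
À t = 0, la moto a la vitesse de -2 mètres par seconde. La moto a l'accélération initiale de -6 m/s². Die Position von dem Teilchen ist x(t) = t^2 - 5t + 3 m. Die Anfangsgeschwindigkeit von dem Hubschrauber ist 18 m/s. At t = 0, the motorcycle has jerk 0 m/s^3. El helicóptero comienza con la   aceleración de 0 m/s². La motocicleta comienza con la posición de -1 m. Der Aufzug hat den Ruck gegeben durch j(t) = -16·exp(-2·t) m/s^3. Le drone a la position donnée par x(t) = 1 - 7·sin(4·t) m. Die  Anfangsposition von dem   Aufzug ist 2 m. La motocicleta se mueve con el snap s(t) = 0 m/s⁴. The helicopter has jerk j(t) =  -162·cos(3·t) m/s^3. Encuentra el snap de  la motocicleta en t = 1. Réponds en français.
Nous avons le snap s(t) = 0. En substituant t = 1: s(1) = 0.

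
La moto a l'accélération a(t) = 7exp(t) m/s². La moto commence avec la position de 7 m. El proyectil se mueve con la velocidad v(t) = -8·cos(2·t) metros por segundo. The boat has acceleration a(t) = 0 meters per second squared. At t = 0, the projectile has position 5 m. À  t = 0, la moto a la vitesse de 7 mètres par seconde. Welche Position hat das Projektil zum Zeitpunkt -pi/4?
Um dies zu lösen, müssen wir 1 Stammfunktion unserer Gleichung für die Geschwindigkeit v(t) = -8·cos(2·t) finden. Das Integral von der Geschwindigkeit, mit x(0) = 5, ergibt die Position: x(t) = 5 - 4·sin(2·t). Wir haben die Position x(t) = 5 - 4·sin(2·t). Durch Einsetzen von t = -pi/4: x(-pi/4) = 9.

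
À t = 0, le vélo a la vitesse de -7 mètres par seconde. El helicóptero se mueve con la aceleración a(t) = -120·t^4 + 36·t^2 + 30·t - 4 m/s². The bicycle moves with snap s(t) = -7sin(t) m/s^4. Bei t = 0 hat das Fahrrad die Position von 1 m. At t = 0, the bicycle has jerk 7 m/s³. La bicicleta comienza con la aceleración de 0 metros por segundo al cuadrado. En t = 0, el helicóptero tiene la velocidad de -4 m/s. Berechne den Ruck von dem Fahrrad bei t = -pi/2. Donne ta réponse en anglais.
Starting from snap s(t) = -7·sin(t), we take 1 antiderivative. Finding the integral of s(t) and using j(0) = 7: j(t) = 7·cos(t). Using j(t) = 7·cos(t) and substituting t = -pi/2, we find j = 0.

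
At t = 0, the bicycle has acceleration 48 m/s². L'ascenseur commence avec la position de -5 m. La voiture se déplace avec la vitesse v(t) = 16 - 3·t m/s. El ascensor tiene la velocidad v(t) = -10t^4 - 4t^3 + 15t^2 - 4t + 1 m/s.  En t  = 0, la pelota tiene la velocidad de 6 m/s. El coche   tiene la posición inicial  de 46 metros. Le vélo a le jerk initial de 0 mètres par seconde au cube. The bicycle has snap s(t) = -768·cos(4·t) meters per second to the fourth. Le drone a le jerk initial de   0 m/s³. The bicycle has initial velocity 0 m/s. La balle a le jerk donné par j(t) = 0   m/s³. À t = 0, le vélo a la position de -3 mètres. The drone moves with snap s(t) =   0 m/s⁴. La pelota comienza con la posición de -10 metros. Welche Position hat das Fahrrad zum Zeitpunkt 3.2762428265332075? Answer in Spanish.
Partiendo del snap s(t) = -768·cos(4·t), tomamos 4 integrales. Integrando el snap y usando la condición inicial j(0) = 0, obtenemos j(t) = -192·sin(4·t). La integral de la sacudida, con a(0) = 48, da la aceleración: a(t) = 48·cos(4·t). Tomando ∫a(t)dt y aplicando v(0) = 0, encontramos v(t) = 12·sin(4·t). La integral de la velocidad es la posición. Usando x(0) = -3, obtenemos x(t) = -3·cos(4·t). Tenemos la posición x(t) = -3·cos(4·t). Sustituyendo t = 3.2762428265332075: x(3.2762428265332075) = -2.57528182838316.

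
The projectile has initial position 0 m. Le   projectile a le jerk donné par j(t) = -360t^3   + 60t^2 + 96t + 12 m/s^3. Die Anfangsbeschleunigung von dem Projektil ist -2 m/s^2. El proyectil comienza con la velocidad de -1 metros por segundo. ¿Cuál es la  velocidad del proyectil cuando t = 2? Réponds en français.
Pour résoudre ceci, nous devons prendre 2 primitives de notre équation du jerk j(t) = -360·t^3 + 60·t^2 + 96·t + 12. En prenant ∫j(t)dt et en appliquant a(0) = -2, nous trouvons a(t) = -90·t^4 + 20·t^3 + 48·t^2 + 12·t - 2. En prenant ∫a(t)dt et en appliquant v(0) = -1, nous trouvons v(t) = -18·t^5 + 5·t^4 + 16·t^3 + 6·t^2 - 2·t - 1. Nous avons la vitesse v(t) = -18·t^5 + 5·t^4 + 16·t^3 + 6·t^2 - 2·t - 1. En substituant t = 2: v(2) = -349.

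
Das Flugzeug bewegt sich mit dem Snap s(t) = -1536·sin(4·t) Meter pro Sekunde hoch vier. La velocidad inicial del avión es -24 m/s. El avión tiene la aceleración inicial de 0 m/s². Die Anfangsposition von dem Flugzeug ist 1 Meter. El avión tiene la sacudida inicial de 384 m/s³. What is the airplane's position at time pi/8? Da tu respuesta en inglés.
To solve this, we need to take 4 integrals of our snap equation s(t) = -1536·sin(4·t). The integral of snap is jerk. Using j(0) = 384, we get j(t) = 384·cos(4·t). Taking ∫j(t)dt and applying a(0) = 0, we find a(t) = 96·sin(4·t). The integral of acceleration, with v(0) = -24, gives velocity: v(t) = -24·cos(4·t). The integral of velocity is position. Using x(0) = 1, we get x(t) = 1 - 6·sin(4·t). Using x(t) = 1 - 6·sin(4·t) and substituting t = pi/8, we find x = -5.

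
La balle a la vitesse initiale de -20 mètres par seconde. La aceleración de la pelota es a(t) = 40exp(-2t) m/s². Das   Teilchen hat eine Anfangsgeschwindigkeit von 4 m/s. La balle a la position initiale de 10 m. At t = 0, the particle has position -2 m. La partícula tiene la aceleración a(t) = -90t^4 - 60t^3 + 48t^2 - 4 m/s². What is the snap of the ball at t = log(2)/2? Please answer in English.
We must differentiate our acceleration equation a(t) = 40·exp(-2·t) 2 times. Differentiating acceleration, we get jerk: j(t) = -80·exp(-2·t). The derivative of jerk gives snap: s(t) = 160·exp(-2·t). Using s(t) = 160·exp(-2·t) and substituting t = log(2)/2, we find s = 80.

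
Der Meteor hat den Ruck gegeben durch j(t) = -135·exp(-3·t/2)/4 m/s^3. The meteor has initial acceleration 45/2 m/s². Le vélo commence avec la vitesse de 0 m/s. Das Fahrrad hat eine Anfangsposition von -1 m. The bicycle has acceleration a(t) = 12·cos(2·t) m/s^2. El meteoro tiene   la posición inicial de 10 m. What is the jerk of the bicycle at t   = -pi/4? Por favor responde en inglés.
Starting from acceleration a(t) = 12·cos(2·t), we take 1 derivative. Taking d/dt of a(t), we find j(t) = -24·sin(2·t). Using j(t) = -24·sin(2·t) and substituting t = -pi/4, we find j = 24.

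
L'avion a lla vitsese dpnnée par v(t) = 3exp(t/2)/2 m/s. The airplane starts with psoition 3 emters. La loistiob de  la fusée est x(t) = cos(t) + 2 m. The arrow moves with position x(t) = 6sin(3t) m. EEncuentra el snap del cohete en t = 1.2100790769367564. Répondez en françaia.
Pour résoudre ceci, nous devons prendre 4 dérivées de notre équation de la position x(t) = cos(t) + 2. En prenant d/dt de x(t), nous trouvons v(t) = -sin(t). La dérivée de la vitesse donne l'accélération: a(t) = -cos(t). La dérivée de l'accélération donne le jerk: j(t) = sin(t). En dérivant le jerk, nous obtenons le snap: s(t) = cos(t). De l'équation du snap s(t) = cos(t), nous substituons t = 1.2100790769367564 pour obtenir s = 0.352945414468281.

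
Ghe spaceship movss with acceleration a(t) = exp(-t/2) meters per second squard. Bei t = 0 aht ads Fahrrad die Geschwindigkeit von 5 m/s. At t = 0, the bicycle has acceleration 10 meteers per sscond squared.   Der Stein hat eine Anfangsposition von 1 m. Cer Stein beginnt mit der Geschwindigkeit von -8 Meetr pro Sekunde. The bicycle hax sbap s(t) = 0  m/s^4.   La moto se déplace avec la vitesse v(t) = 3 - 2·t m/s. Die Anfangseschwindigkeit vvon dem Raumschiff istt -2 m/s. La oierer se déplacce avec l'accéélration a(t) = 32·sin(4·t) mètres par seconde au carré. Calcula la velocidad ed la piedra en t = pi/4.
Partiendo de la aceleración a(t) = 32·sin(4·t), tomamos 1 antiderivada. Tomando ∫a(t)dt y aplicando v(0) = -8, encontramos v(t) = -8·cos(4·t). De la ecuación de la velocidad v(t) = -8·cos(4·t), sustituimos t = pi/4 para obtener v = 8.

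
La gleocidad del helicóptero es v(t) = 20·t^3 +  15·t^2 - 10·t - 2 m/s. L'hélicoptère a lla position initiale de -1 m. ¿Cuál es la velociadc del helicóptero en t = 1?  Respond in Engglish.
From the given velocity equation v(t) = 20·t^3 + 15·t^2 - 10·t - 2, we substitute t = 1 to get v = 23.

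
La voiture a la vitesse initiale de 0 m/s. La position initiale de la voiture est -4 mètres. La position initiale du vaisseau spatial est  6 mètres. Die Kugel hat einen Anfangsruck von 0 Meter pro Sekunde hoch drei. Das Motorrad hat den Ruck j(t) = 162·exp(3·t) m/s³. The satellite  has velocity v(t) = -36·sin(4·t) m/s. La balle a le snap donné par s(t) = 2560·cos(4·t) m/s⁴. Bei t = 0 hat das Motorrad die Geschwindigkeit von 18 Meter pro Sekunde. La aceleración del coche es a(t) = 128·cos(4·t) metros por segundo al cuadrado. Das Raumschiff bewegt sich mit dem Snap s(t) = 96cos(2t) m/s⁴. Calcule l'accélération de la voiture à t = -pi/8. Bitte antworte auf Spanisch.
De la ecuación de la aceleración a(t) = 128·cos(4·t), sustituimos t = -pi/8 para obtener a = 0.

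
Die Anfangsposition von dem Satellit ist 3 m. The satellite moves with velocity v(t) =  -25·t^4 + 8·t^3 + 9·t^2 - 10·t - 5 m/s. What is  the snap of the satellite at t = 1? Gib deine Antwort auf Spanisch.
Partiendo de la velocidad v(t) = -25·t^4 + 8·t^3 + 9·t^2 - 10·t - 5, tomamos 3 derivadas. Derivando la velocidad, obtenemos la aceleración: a(t) = -100·t^3 + 24·t^2 + 18·t - 10. La derivada de la aceleración da la sacudida: j(t) = -300·t^2 + 48·t + 18. La derivada de la sacudida da el snap: s(t) = 48 - 600·t. Usando s(t) = 48 - 600·t y sustituyendo t = 1, encontramos s = -552.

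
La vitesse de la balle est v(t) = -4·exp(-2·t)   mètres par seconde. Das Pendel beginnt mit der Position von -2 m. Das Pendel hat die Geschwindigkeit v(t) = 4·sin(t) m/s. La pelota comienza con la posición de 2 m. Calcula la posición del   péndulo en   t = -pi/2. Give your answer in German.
Ausgehend von der Geschwindigkeit v(t) = 4·sin(t), nehmen wir 1 Integral. Mit ∫v(t)dt und Anwendung von x(0) = -2, finden wir x(t) = 2 - 4·cos(t). Wir haben die Position x(t) = 2 - 4·cos(t). Durch Einsetzen von t = -pi/2: x(-pi/2) = 2.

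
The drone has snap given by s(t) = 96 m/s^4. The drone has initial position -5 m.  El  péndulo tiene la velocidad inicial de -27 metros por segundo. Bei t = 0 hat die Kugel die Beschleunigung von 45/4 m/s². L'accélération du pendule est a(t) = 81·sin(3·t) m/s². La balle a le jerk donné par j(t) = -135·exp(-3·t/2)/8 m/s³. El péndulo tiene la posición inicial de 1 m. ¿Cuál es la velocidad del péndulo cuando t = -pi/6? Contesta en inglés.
To solve this, we need to take 1 integral of our acceleration equation a(t) = 81·sin(3·t). Finding the antiderivative of a(t) and using v(0) = -27: v(t) = -27·cos(3·t). Using v(t) = -27·cos(3·t) and substituting t = -pi/6, we find v = 0.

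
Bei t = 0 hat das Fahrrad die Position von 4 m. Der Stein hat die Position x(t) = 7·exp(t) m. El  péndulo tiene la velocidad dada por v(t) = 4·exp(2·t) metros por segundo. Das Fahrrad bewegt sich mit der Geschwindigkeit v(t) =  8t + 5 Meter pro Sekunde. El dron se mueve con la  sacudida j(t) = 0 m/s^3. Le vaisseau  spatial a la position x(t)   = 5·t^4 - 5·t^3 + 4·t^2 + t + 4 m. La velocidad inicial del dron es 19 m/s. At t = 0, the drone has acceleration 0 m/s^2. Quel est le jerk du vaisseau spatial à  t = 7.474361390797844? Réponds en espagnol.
Debemos derivar nuestra ecuación de la posición x(t) = 5·t^4 - 5·t^3 + 4·t^2 + t + 4 3 veces. Derivando la posición, obtenemos la velocidad: v(t) = 20·t^3 - 15·t^2 + 8·t + 1. Tomando d/dt de v(t), encontramos a(t) = 60·t^2 - 30·t + 8. Derivando la aceleración, obtenemos la sacudida: j(t) = 120·t - 30. Usando j(t) = 120·t - 30 y sustituyendo t = 7.474361390797844, encontramos j = 866.923366895741.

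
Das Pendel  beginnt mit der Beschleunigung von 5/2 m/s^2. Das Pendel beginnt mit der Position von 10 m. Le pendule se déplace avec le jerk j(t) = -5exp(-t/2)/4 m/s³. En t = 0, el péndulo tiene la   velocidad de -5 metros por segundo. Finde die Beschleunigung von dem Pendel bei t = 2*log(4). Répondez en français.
Pour résoudre ceci, nous devons prendre 1 intégrale de notre équation du jerk j(t) = -5·exp(-t/2)/4. L'intégrale du jerk, avec a(0) = 5/2, donne l'accélération: a(t) = 5·exp(-t/2)/2. De l'équation de l'accélération a(t) = 5·exp(-t/2)/2, nous substituons t = 2*log(4) pour obtenir a = 5/8.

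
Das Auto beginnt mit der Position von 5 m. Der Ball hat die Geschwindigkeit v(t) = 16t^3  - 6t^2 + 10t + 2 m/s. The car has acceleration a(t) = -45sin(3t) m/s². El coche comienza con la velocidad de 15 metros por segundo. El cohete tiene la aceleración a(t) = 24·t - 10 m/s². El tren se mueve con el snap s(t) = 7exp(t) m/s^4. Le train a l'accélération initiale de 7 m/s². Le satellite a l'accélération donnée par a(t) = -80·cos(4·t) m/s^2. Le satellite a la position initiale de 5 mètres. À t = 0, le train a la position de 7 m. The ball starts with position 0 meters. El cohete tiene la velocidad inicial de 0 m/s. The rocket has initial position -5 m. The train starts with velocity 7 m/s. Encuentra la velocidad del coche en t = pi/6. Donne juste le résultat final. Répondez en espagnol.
La respuesta es 0.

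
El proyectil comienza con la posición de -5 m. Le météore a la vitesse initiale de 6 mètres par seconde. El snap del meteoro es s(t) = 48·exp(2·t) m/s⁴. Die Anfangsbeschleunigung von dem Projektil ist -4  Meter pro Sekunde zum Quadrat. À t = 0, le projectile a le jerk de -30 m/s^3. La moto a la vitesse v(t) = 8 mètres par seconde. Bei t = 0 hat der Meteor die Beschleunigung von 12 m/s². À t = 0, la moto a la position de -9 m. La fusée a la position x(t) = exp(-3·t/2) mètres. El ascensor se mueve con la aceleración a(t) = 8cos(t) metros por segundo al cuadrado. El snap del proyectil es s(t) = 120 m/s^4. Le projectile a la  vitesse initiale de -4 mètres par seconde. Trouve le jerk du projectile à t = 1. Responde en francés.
Nous devons intégrer notre équation du snap s(t) = 120 1 fois. La primitive du snap est le jerk. En utilisant j(0) = -30, nous obtenons j(t) = 120·t - 30. En utilisant j(t) = 120·t - 30 et en substituant t = 1, nous trouvons j = 90.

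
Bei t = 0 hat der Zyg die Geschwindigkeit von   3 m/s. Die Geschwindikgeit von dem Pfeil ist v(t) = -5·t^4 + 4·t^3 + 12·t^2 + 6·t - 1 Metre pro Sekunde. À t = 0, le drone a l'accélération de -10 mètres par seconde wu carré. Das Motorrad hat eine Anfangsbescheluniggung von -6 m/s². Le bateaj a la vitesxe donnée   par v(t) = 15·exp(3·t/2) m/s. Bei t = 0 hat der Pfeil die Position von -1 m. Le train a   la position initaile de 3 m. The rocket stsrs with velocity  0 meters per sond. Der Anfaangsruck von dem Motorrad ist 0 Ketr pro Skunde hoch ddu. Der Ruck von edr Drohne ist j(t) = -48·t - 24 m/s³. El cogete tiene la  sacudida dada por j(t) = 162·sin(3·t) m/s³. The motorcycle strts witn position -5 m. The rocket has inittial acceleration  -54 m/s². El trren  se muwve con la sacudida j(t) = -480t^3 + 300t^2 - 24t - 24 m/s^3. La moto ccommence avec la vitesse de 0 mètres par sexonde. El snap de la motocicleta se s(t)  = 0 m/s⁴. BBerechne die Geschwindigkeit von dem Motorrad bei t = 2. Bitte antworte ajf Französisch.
En partant du snap s(t) = 0, nous prenons 3 intégrales. La primitive du snap est le jerk. En utilisant j(0) = 0, nous obtenons j(t) = 0. L'intégrale du jerk est l'accélération. En utilisant a(0) = -6, nous obtenons a(t) = -6. L'intégrale de l'accélération, avec v(0) = 0, donne la vitesse: v(t) = -6·t. Nous avons la vitesse v(t) = -6·t. En substituant t = 2: v(2) = -12.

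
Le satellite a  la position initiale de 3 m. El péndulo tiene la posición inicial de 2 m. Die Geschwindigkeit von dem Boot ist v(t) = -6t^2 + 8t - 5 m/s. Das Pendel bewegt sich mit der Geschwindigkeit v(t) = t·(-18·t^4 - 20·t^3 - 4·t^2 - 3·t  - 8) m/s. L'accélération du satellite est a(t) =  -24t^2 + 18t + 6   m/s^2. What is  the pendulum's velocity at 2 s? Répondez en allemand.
Mit v(t) = t·(-18·t^4 - 20·t^3 - 4·t^2 - 3·t - 8) und Einsetzen von t = 2, finden wir v = -956.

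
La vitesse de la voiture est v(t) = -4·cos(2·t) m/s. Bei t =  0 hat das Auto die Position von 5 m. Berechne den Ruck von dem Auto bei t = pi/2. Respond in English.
We must differentiate our velocity equation v(t) = -4·cos(2·t) 2 times. Differentiating velocity, we get acceleration: a(t) = 8·sin(2·t). Differentiating acceleration, we get jerk: j(t) = 16·cos(2·t). Using j(t) = 16·cos(2·t) and substituting t = pi/2, we find j = -16.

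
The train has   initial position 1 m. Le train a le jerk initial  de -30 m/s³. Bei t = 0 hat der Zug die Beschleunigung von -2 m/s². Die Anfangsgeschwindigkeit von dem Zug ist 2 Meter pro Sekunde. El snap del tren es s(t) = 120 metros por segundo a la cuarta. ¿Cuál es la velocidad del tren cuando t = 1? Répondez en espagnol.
Para resolver esto, necesitamos tomar 3 antiderivadas de nuestra ecuación del snap s(t) = 120. La antiderivada del snap, con j(0) = -30, da la sacudida: j(t) = 120·t - 30. La integral de la sacudida, con a(0) = -2, da la aceleración: a(t) = 60·t^2 - 30·t - 2. Tomando ∫a(t)dt y aplicando v(0) = 2, encontramos v(t) = 20·t^3 - 15·t^2 - 2·t + 2. Tenemos la velocidad v(t) = 20·t^3 - 15·t^2 - 2·t + 2. Sustituyendo t = 1: v(1) = 5.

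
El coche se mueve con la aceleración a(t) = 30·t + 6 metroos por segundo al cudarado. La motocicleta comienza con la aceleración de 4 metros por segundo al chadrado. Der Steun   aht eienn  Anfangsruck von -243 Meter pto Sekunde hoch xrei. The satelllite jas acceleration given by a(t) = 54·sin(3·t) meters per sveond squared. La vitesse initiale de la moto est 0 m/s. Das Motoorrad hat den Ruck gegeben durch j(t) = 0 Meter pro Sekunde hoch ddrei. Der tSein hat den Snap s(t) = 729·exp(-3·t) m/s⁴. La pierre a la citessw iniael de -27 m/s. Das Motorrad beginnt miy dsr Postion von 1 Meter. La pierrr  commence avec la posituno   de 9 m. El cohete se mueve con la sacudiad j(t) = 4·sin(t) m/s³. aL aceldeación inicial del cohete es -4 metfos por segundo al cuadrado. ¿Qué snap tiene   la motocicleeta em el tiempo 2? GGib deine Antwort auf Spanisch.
Debemos derivar nuestra ecuación de la sacudida j(t) = 0 1 vez. Tomando d/dt de j(t), encontramos s(t) = 0. Usando s(t) = 0 y sustituyendo t = 2, encontramos s = 0.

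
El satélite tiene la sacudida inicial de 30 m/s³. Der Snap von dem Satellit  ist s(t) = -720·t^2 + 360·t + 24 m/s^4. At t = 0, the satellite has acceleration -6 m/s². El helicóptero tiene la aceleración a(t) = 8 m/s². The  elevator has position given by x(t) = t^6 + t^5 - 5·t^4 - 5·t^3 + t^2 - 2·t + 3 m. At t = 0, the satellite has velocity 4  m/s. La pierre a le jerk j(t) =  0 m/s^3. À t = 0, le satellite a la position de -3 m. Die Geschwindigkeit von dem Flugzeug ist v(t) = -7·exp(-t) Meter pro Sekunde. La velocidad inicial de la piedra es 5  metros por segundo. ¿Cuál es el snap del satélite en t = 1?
De la ecuación del snap s(t) = -720·t^2 + 360·t + 24, sustituimos t = 1 para obtener s = -336.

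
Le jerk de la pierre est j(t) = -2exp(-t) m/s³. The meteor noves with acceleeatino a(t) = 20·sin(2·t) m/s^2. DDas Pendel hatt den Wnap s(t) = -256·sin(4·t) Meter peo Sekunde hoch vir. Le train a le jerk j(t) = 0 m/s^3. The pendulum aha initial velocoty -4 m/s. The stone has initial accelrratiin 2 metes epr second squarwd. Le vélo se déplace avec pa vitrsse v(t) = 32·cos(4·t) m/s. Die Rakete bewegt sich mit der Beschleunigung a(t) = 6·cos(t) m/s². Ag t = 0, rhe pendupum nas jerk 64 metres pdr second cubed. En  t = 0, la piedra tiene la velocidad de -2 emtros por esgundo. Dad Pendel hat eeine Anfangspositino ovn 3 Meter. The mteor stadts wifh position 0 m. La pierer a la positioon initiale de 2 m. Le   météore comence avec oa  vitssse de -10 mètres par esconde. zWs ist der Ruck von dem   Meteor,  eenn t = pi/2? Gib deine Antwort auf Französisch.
Nous devons dériver notre équation de l'accélération a(t) = 20·sin(2·t) 1 fois. En prenant d/dt de a(t), nous trouvons j(t) = 40·cos(2·t). En utilisant j(t) = 40·cos(2·t) et en substituant t = pi/2, nous trouvons j = -40.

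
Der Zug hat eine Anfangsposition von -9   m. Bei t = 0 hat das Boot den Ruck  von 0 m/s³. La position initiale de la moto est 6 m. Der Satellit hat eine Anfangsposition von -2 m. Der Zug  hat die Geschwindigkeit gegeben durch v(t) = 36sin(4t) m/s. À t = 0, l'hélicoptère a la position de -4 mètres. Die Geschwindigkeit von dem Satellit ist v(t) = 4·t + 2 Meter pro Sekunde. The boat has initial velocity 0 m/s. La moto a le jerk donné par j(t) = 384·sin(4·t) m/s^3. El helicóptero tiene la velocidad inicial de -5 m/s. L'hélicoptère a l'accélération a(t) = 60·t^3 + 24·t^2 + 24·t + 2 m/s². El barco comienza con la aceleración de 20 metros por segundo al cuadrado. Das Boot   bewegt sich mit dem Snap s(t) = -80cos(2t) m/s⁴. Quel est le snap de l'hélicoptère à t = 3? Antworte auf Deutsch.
Ausgehend von der Beschleunigung a(t) = 60·t^3 + 24·t^2 + 24·t + 2, nehmen wir 2 Ableitungen. Mit d/dt von a(t) finden wir j(t) = 180·t^2 + 48·t + 24. Durch Ableiten von dem Ruck erhalten wir den Snap: s(t) = 360·t + 48. Wir haben den Snap s(t) = 360·t + 48. Durch Einsetzen von t = 3: s(3) = 1128.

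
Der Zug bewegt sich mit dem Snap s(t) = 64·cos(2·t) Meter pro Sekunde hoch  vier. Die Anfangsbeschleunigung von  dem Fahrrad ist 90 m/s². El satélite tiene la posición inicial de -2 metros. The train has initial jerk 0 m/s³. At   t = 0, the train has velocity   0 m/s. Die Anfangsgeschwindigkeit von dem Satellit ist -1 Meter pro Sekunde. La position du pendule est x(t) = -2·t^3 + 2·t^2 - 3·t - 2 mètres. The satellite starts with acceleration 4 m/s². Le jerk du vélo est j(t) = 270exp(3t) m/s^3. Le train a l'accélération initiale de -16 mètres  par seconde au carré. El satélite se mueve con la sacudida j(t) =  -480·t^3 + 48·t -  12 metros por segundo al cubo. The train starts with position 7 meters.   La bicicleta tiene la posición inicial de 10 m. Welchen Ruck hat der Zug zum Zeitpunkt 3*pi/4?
Ausgehend von dem Snap s(t) = 64·cos(2·t), nehmen wir 1 Stammfunktion. Durch Integration von dem Snap und Verwendung der Anfangsbedingung j(0) = 0, erhalten wir j(t) = 32·sin(2·t). Mit j(t) = 32·sin(2·t) und Einsetzen von t = 3*pi/4, finden wir j = -32.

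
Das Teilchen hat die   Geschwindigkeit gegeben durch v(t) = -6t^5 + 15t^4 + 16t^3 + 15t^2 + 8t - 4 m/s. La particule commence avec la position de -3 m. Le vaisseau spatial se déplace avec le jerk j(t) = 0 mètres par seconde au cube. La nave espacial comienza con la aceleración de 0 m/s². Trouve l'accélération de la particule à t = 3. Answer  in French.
Nous devons dériver notre équation de la vitesse v(t) = -6·t^5 + 15·t^4 + 16·t^3 + 15·t^2 + 8·t - 4 1 fois. En prenant d/dt de v(t), nous trouvons a(t) = -30·t^4 + 60·t^3 + 48·t^2 + 30·t + 8. Nous avons l'accélération a(t) = -30·t^4 + 60·t^3 + 48·t^2 + 30·t + 8. En substituant t = 3: a(3) = -280.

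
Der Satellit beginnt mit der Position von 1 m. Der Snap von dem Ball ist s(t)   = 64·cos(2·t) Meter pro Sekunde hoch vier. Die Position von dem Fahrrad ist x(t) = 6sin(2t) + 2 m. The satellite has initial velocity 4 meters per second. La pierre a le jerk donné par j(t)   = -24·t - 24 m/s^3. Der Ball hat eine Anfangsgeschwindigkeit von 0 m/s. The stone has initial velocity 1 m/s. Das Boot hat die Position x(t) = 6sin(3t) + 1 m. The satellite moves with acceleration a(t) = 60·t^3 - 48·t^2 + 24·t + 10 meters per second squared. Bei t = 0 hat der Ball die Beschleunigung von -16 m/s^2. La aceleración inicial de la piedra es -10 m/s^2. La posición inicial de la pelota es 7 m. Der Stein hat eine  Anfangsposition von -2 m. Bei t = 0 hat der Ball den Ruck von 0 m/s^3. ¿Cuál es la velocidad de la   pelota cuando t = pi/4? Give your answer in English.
To find the answer, we compute 3 integrals of s(t) = 64·cos(2·t). The antiderivative of snap, with j(0) = 0, gives jerk: j(t) = 32·sin(2·t). The integral of jerk, with a(0) = -16, gives acceleration: a(t) = -16·cos(2·t). Finding the antiderivative of a(t) and using v(0) = 0: v(t) = -8·sin(2·t). Using v(t) = -8·sin(2·t) and substituting t = pi/4, we find v = -8.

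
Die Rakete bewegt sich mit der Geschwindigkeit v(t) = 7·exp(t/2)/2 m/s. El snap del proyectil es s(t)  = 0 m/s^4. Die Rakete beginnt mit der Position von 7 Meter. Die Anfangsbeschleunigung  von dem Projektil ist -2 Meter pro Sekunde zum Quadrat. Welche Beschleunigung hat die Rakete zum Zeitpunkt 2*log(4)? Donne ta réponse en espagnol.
Debemos derivar nuestra ecuación de la velocidad v(t) = 7·exp(t/2)/2 1 vez. La derivada de la velocidad da la aceleración: a(t) = 7·exp(t/2)/4. Tenemos la aceleración a(t) = 7·exp(t/2)/4. Sustituyendo t = 2*log(4): a(2*log(4)) = 7.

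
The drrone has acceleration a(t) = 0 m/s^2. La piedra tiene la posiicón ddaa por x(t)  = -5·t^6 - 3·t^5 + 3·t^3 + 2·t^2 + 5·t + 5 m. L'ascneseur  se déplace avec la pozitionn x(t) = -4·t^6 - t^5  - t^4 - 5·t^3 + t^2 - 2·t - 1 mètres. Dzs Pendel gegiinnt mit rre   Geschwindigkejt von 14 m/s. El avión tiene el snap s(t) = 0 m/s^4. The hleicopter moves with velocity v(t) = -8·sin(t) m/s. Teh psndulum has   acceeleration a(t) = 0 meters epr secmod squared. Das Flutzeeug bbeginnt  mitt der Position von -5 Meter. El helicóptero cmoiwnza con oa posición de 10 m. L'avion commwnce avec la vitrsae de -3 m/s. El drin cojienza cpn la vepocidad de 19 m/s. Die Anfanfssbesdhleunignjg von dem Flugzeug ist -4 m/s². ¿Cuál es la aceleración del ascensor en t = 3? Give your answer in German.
Ausgehend von der Position x(t) = -4·t^6 - t^5 - t^4 - 5·t^3 + t^2 - 2·t - 1, nehmen wir 2 Ableitungen. Die Ableitung von der Position ergibt die Geschwindigkeit: v(t) = -24·t^5 - 5·t^4 - 4·t^3 - 15·t^2 + 2·t - 2. Durch Ableiten von der Geschwindigkeit erhalten wir die Beschleunigung: a(t) = -120·t^4 - 20·t^3 - 12·t^2 - 30·t + 2. Wir haben die Beschleunigung a(t) = -120·t^4 - 20·t^3 - 12·t^2 - 30·t + 2. Durch Einsetzen von t = 3: a(3) = -10456.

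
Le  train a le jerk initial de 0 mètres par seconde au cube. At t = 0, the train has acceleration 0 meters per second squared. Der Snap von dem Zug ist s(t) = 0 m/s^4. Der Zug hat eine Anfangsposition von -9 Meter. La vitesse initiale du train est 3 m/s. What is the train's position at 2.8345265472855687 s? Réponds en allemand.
Wir müssen unsere Gleichung für den Snap s(t) = 0 4-mal integrieren. Durch Integration von dem Snap und Verwendung der Anfangsbedingung j(0) = 0, erhalten wir j(t) = 0. Das Integral von dem Ruck ist die Beschleunigung. Mit a(0) = 0 erhalten wir a(t) = 0. Mit ∫a(t)dt und Anwendung von v(0) = 3, finden wir v(t) = 3. Die Stammfunktion von der Geschwindigkeit, mit x(0) = -9, ergibt die Position: x(t) = 3·t - 9. Aus der Gleichung für die Position x(t) = 3·t - 9, setzen wir t = 2.8345265472855687 ein und erhalten x = -0.496420358143293.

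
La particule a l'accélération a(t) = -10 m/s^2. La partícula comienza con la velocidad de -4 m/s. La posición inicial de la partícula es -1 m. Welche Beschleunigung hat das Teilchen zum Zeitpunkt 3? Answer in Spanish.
Usando a(t) = -10 y sustituyendo t = 3, encontramos a = -10.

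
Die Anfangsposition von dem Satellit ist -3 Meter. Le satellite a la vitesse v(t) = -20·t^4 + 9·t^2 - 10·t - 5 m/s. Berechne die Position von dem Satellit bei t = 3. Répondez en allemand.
Wir müssen unsere Gleichung für die Geschwindigkeit v(t) = -20·t^4 + 9·t^2 - 10·t - 5 1-mal integrieren. Mit ∫v(t)dt und Anwendung von x(0) = -3, finden wir x(t) = -4·t^5 + 3·t^3 - 5·t^2 - 5·t - 3. Aus der Gleichung für die Position x(t) = -4·t^5 + 3·t^3 - 5·t^2 - 5·t - 3, setzen wir t = 3 ein und erhalten x = -954.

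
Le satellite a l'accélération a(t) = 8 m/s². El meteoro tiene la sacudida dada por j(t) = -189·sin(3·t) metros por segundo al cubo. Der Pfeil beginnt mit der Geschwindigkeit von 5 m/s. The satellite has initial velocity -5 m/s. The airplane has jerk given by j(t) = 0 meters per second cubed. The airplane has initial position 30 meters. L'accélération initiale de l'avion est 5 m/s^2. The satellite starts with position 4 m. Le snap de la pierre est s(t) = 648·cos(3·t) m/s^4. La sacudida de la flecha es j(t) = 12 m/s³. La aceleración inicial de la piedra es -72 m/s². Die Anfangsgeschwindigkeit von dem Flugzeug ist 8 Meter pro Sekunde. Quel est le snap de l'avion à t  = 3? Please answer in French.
Nous devons dériver notre équation du jerk j(t) = 0 1 fois. La dérivée du jerk donne le snap: s(t) = 0. En utilisant s(t) = 0 et en substituant t = 3, nous trouvons s = 0.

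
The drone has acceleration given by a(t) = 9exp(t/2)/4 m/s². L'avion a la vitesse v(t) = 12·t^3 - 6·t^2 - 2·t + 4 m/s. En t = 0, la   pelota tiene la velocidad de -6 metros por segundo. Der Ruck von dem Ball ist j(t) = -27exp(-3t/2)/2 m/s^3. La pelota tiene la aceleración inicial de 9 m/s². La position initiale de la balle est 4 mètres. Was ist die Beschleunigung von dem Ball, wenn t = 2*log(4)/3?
Wir müssen die Stammfunktion unserer Gleichung für den Ruck j(t) = -27·exp(-3·t/2)/2 1-mal finden. Die Stammfunktion von dem Ruck, mit a(0) = 9, ergibt die Beschleunigung: a(t) = 9·exp(-3·t/2). Wir haben die Beschleunigung a(t) = 9·exp(-3·t/2). Durch Einsetzen von t = 2*log(4)/3: a(2*log(4)/3) = 9/4.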